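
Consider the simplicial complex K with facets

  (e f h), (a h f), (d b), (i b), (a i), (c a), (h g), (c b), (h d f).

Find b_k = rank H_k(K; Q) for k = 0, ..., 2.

Fix the vertex order a < b < c < d < e < f < g < h < i and write every simplex with vertices in increasing order. Then dim K = 2 and the simplices of K are:

  0-simplices (9): a, b, c, d, e, f, g, h, i
  1-simplices (13): ac, af, ah, ai, bc, bd, bi, df, dh, ef, eh, fh, gh
  2-simplices (3): afh, dfh, efh

Hence C_0 ≅ Z^9, C_1 ≅ Z^13, C_2 ≅ Z^3.

The boundary map ∂_1: C_1 → C_0 sends each edge [p,q] (with p < q) to q − p. For instance
  ∂fh = h − f.
The resulting 9×13 matrix has rank 8, and its Smith normal form has invariant factors (1,1,1,1,1,1,1,1).

Boundary ∂_2: C_2 → C_1 maps a triangle to the signed sum of its edges. For instance
  ∂efh = fh − eh + ef,
  ∂afh = fh − ah + af.
The 13×3 boundary matrix has rank 3 and Smith normal form diag(1,1,1).

Now H_k = ker ∂_k / im ∂_{k+1}, so:

  H_0: rank C_0 − rank ∂_1 = 9 − 8 = 1, and the invariant factors of ∂_1 are all 1, so H_0 = Z.
  H_1: rank ker ∂_1 − rank ∂_2 = (13 − 8) − 3 = 2, and the invariant factors of ∂_2 are all 1, so H_1 = Z^2.
  H_2: rank ker ∂_2 − rank ∂_3 = (3 − 3) − 0 = 0, and there is no ∂_3, so H_2 = 0.

Hence the Betti numbers are b_0 = 1, b_1 = 2, b_2 = 0.

b_0 = 1, b_1 = 2, b_2 = 0.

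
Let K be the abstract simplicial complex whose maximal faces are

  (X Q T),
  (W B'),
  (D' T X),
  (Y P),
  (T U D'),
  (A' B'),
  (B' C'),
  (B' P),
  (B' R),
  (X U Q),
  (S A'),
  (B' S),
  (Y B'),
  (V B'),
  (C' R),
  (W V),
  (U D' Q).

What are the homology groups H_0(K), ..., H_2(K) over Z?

H_0 = Z^2,  H_1 = Z^5,  H_2 = 0.

Fix the vertex order P < Q < R < S < T < U < V < W < X < Y < A' < B' < C' < D' and write every simplex with vertices in increasing order. Then dim K = 2 and the simplices of K are:

  0-simplices (14): [P], [Q], [R], [S], [T], [U], [V], [W], [X], [Y], [A'], [B'], [C'], [D']
  1-simplices (22): (22 of them)
  2-simplices (5): [Q,T,X], [Q,U,X], [Q,U,D'], [T,U,D'], [T,X,D']

Hence C_0 ≅ Z^14, C_1 ≅ Z^22, C_2 ≅ Z^5.

The boundary map ∂_1: C_1 → C_0 sends each edge [p,q] (with p < q) to q − p. For instance
  ∂[T,D'] = [D'] − [T].
The resulting 14×22 matrix has rank 12, and its Smith normal form has invariant factors (1,1,1,1,1,1,1,1,1,1,1,1).

Boundary ∂_2: C_2 → C_1 acts by ∂[p,q,r] = [q,r] − [p,r] + [p,q]. For instance
  ∂[Q,U,D'] = [U,D'] − [Q,D'] + [Q,U],
  ∂[Q,U,X] = [U,X] − [Q,X] + [Q,U].
As a 22×5 matrix over Z this has rank 5, with invariant factors (1,1,1,1,1).

Reading off H_k = ker ∂_k / im ∂_{k+1}:

  H_0: rank C_0 − rank ∂_1 = 14 − 12 = 2, and the invariant factors of ∂_1 are all 1, so H_0 = Z^2.
  H_1: rank ker ∂_1 − rank ∂_2 = (22 − 12) − 5 = 5, and the invariant factors of ∂_2 are all 1, so H_1 = Z^5.
  H_2: rank ker ∂_2 − rank ∂_3 = (5 − 5) − 0 = 0, and there is no ∂_3, so H_2 = 0.

As a check, the Euler characteristic is 14 − 22 + 5 = -3, which agrees with 2 − 5 + 0 = -3.
(K is a triangulation of the disjoint union of the Möbius band and a wedge of 4 circles.)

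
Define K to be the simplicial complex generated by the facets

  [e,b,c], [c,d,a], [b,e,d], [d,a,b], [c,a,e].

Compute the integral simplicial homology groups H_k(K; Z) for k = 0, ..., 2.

K has 5 vertices, 10 edges, 5 triangles.
rank ∂_0 = 0, rank ∂_1 = 4 ⇒ b_0 = 5 − 0 − 4 = 1; all invariant factors of ∂_1 are 1 so no torsion. So H_0 = Z.
rank ∂_1 = 4, rank ∂_2 = 5 ⇒ b_1 = 10 − 4 − 5 = 1; all invariant factors of ∂_2 are 1 so no torsion. So H_1 = Z.
rank ∂_2 = 5, rank ∂_3 = 0 ⇒ b_2 = 5 − 5 − 0 = 0. So H_2 = 0.

H_0 = Z,  H_1 = Z,  H_2 = 0.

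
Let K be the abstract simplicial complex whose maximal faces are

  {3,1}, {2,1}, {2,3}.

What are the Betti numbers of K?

b_0 = 1, b_1 = 1.

Fix the vertex order 1 < 2 < 3 and write every simplex with vertices in increasing order. Then dim K = 1 and the simplices of K are:

  0-simplices (3): [1], [2], [3]
  1-simplices (3): [1,2], [1,3], [2,3]

giving chain groups C_0 ≅ Z^3, C_1 ≅ Z^3.

The boundary map ∂_1: C_1 → C_0 is given by ∂[p,q] = [q] − [p]. For instance
  ∂[1,3] = [3] − [1].
The 3×3 boundary matrix has rank 2 and Smith normal form diag(1,1).

From H_k ≅ ker(∂_k) / im(∂_{k+1}) we obtain:

  H_0: rank C_0 − rank ∂_1 = 3 − 2 = 1, and the invariant factors of ∂_1 are all 1, so H_0 ≅ Z.
  H_1: rank ker ∂_1 − rank ∂_2 = (3 − 2) − 0 = 1, and there is no ∂_2, so H_1 ≅ Z.

Hence the Betti numbers are b_0 = 1, b_1 = 1.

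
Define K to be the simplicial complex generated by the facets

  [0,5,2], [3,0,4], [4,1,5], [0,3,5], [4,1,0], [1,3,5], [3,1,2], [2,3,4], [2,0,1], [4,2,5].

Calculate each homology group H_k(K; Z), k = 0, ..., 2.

H_0 ≅ Z,  H_1 ≅ Z/2,  H_2 = 0.

We work with the vertex ordering 0 < 1 < 2 < 3 < 4 < 5. The simplices of K, each written with vertices in increasing order, are:

  0-simplices (6): [0], [1], [2], [3], [4], [5]
  1-simplices (15): [0,1], [0,2], [0,3], [0,4], [0,5], [1,2], [1,3], [1,4], [1,5], [2,3], [2,4], [2,5], [3,4], [3,5], [4,5]
  2-simplices (10): [0,1,2], [0,1,4], [0,2,5], [0,3,4], [0,3,5], [1,2,3], [1,3,5], [1,4,5], [2,3,4], [2,4,5]

Hence C_0 ≅ Z^6, C_1 ≅ Z^15, C_2 ≅ Z^10.

∂_1: C_1 → C_0 sends each edge [p,q] (with p < q) to q − p. For instance
  ∂[0,5] = [5] − [0].
This gives a 6×15 integer matrix of rank 5; reducing to Smith normal form yields diagonal entries (1,1,1,1,1).

The boundary map ∂_2: C_2 → C_1 sends each 2-simplex [p,q,r] to [q,r] − [p,r] + [p,q]. For instance
  ∂[0,2,5] = [2,5] − [0,5] + [0,2],
  ∂[0,3,5] = [3,5] − [0,5] + [0,3].
The resulting 15×10 matrix has rank 10, and its Smith normal form has invariant factors (1,1,1,1,1,1,1,1,1,2).

Computing H_k = (kernel of ∂_k) / (image of ∂_{k+1}):

  H_0: rank C_0 − rank ∂_1 = 6 − 5 = 1, and the invariant factors of ∂_1 are all 1, so H_0 = Z.
  H_1: rank ker ∂_1 − rank ∂_2 = (15 − 5) − 10 = 0, and ∂_2 has invariant factor 2 > 1, so H_1 = Z/2.
  H_2: rank ker ∂_2 − rank ∂_3 = (10 − 10) − 0 = 0, and there is no ∂_3, so H_2 = 0.

(K is a triangulation of the real projective plane RP^2.)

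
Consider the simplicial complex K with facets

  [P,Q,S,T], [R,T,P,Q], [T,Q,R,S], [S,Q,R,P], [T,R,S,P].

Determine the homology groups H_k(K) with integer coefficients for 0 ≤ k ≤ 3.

Order the vertices as P < Q < R < S < T. Listing each simplex with vertices in this order, K has dimension 3 with simplices:

  0-simplices (5): P, Q, R, S, T
  1-simplices (10): PQ, PR, PS, PT, QR, QS, QT, RS, RT, ST
  2-simplices (10): PQR, PQS, PQT, PRS, PRT, PST, QRS, QRT, QST, RST
  3-simplices (5): PQRS, PQRT, PQST, PRST, QRST

so the chain groups are C_0 ≅ Z^5, C_1 ≅ Z^10, C_2 ≅ Z^10, C_3 ≅ Z^5.

∂_1: C_1 → C_0 is given by ∂[p,q] = [q] − [p]. For instance
  ∂QT = T − Q.
As a 5×10 matrix over Z this has rank 4, with invariant factors (1,1,1,1).

The boundary map ∂_2: C_2 → C_1 acts by ∂[p,q,r] = [q,r] − [p,r] + [p,q]. For instance
  ∂PRT = RT − PT + PR,
  ∂QST = ST − QT + QS.
The 10×10 boundary matrix has rank 6 and Smith normal form diag(1,1,1,1,1,1).

∂_3: C_3 → C_2 sends each 3-simplex σ to the alternating sum Σ_i (−1)^i (σ with its i-th vertex removed). For instance
  ∂QRST = RST − QST + QRT − QRS,
  ∂PQRT = QRT − PRT + PQT − PQR.
The resulting 10×5 matrix has rank 4, and its Smith normal form has invariant factors (1,1,1,1).

From H_k ≅ ker(∂_k) / im(∂_{k+1}) we obtain:

  H_0: rank C_0 − rank ∂_1 = 5 − 4 = 1, and the invariant factors of ∂_1 are all 1, so H_0 ≅ Z.
  H_1: rank ker ∂_1 − rank ∂_2 = (10 − 4) − 6 = 0, and the invariant factors of ∂_2 are all 1, so H_1 ≅ 0.
  H_2: rank ker ∂_2 − rank ∂_3 = (10 − 6) − 4 = 0, and the invariant factors of ∂_3 are all 1, so H_2 ≅ 0.
  H_3: rank ker ∂_3 − rank ∂_4 = (5 − 4) − 0 = 1, and there is no ∂_4, so H_3 ≅ Z.

H_0 = Z,  H_1 = 0,  H_2 = 0,  H_3 = Z.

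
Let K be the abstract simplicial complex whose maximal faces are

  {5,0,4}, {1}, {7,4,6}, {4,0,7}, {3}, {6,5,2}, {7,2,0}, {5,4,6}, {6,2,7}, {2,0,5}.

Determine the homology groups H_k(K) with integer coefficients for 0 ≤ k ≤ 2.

H_0 = Z^3,  H_1 = 0,  H_2 = Z.

We work with the vertex ordering 0 < 1 < 2 < 3 < 4 < 5 < 6 < 7. The simplices of K, each written with vertices in increasing order, are:

  0-simplices (8): [0], [1], [2], [3], [4], [5], [6], [7]
  1-simplices (12): [0,2], [0,4], [0,5], [0,7], [2,5], [2,6], [2,7], [4,5], [4,6], [4,7], [5,6], [6,7]
  2-simplices (8): [0,2,5], [0,2,7], [0,4,5], [0,4,7], [2,5,6], [2,6,7], [4,5,6], [4,6,7]

so the chain groups are C_0 ≅ Z^8, C_1 ≅ Z^12, C_2 ≅ Z^8.

Boundary ∂_1: C_1 → C_0 is given by ∂[p,q] = [q] − [p]. For instance
  ∂[2,5] = [5] − [2].
The 8×12 boundary matrix has rank 5 and Smith normal form diag(1,1,1,1,1).

∂_2: C_2 → C_1 maps a triangle to the signed sum of its edges. For instance
  ∂[0,2,5] = [2,5] − [0,5] + [0,2],
  ∂[0,4,7] = [4,7] − [0,7] + [0,4].
The resulting 12×8 matrix has rank 7, and its Smith normal form has invariant factors (1,1,1,1,1,1,1).

From H_k ≅ ker(∂_k) / im(∂_{k+1}) we obtain:

  H_0: rank C_0 − rank ∂_1 = 8 − 5 = 3, and the invariant factors of ∂_1 are all 1, so H_0 ≅ Z^3.
  H_1: rank ker ∂_1 − rank ∂_2 = (12 − 5) − 7 = 0, and the invariant factors of ∂_2 are all 1, so H_1 ≅ 0.
  H_2: rank ker ∂_2 − rank ∂_3 = (8 − 7) − 0 = 1, and there is no ∂_3, so H_2 ≅ Z.

As a check, the Euler characteristic is 8 − 12 + 8 = 4, which agrees with 3 − 0 + 1 = 4.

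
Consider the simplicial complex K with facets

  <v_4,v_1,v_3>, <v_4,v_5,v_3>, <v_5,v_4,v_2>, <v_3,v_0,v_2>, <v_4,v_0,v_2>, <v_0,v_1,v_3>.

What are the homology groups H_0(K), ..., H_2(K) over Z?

H_0 ≅ Z,  H_1 ≅ Z,  H_2 = 0.

Fix the vertex order v_0 < v_1 < v_2 < v_3 < v_4 < v_5 and write every simplex with vertices in increasing order. Then dim K = 2 and the simplices of K are:

  0-simplices (6): [v_0], [v_1], [v_2], [v_3], [v_4], [v_5]
  1-simplices (12): [v_0,v_1], [v_0,v_2], [v_0,v_3], [v_0,v_4], [v_1,v_3], [v_1,v_4], [v_2,v_3], [v_2,v_4], [v_2,v_5], [v_3,v_4], [v_3,v_5], [v_4,v_5]
  2-simplices (6): [v_0,v_1,v_3], [v_0,v_2,v_3], [v_0,v_2,v_4], [v_1,v_3,v_4], [v_2,v_4,v_5], [v_3,v_4,v_5]

giving chain groups C_0 ≅ Z^6, C_1 ≅ Z^12, C_2 ≅ Z^6.

Boundary ∂_1: C_1 → C_0 is given by ∂[p,q] = [q] − [p]. For instance
  ∂[v_1,v_3] = [v_3] − [v_1].
As a 6×12 matrix over Z this has rank 5, with invariant factors (1,1,1,1,1).

Boundary ∂_2: C_2 → C_1 sends each 2-simplex [p,q,r] to [q,r] − [p,r] + [p,q]. For instance
  ∂[v_0,v_1,v_3] = [v_1,v_3] − [v_0,v_3] + [v_0,v_1],
  ∂[v_0,v_2,v_4] = [v_2,v_4] − [v_0,v_4] + [v_0,v_2].
The resulting 12×6 matrix has rank 6, and its Smith normal form has invariant factors (1,1,1,1,1,1).

Reading off H_k = ker ∂_k / im ∂_{k+1}:

  H_0: rank C_0 − rank ∂_1 = 6 − 5 = 1, and the invariant factors of ∂_1 are all 1, so H_0 ≅ Z.
  H_1: rank ker ∂_1 − rank ∂_2 = (12 − 5) − 6 = 1, and the invariant factors of ∂_2 are all 1, so H_1 ≅ Z.
  H_2: rank ker ∂_2 − rank ∂_3 = (6 − 6) − 0 = 0, and there is no ∂_3, so H_2 ≅ 0.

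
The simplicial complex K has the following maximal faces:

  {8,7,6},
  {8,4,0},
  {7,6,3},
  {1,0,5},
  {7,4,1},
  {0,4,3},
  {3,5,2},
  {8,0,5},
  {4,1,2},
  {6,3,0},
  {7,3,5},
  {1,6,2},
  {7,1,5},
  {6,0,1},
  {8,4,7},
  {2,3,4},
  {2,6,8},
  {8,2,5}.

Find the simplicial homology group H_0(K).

Take the total order 0 < 1 < 2 < 3 < 4 < 5 < 6 < 7 < 8 on the vertex set. Then K (dimension 2) consists of the simplices:

  0-simplices (9): [0], [1], [2], [3], [4], [5], [6], [7], [8]
  1-simplices (27): (27 of them)
  2-simplices (18): [0,1,5], [0,1,6], [0,3,4], [0,3,6], [0,4,8], [0,5,8], [1,2,4], [1,2,6], [1,4,7], [1,5,7], [2,3,4], [2,3,5], [2,5,8], [2,6,8], [3,5,7], [3,6,7], [4,7,8], [6,7,8]

Hence C_0 ≅ Z^9, C_1 ≅ Z^27, C_2 ≅ Z^18.

The boundary map ∂_1: C_1 → C_0 is given by ∂[p,q] = [q] − [p]. For instance
  ∂[5,8] = [8] − [5].
The resulting 9×27 matrix has rank 8, and its Smith normal form has invariant factors (1,1,1,1,1,1,1,1).

∂_2: C_2 → C_1 sends each 2-simplex [p,q,r] to [q,r] − [p,r] + [p,q]. For instance
  ∂[2,3,5] = [3,5] − [2,5] + [2,3],
  ∂[6,7,8] = [7,8] − [6,8] + [6,7].
The resulting 27×18 matrix has rank 17, and its Smith normal form has invariant factors (1,1,1,1,1,1,1,1,1,1,1,1,1,1,1,1,1).

From H_k ≅ ker(∂_k) / im(∂_{k+1}) we obtain:

  H_0: rank C_0 − rank ∂_1 = 9 − 8 = 1, and the invariant factors of ∂_1 are all 1, so H_0 ≅ Z.

H_0 ≅ Z.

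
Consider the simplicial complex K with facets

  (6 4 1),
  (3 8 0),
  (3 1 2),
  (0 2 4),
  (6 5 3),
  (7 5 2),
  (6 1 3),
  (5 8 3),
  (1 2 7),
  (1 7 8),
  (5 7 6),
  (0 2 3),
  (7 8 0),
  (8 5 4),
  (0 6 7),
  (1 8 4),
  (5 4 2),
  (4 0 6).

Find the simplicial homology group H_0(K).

H_0 ≅ Z.

We work with the vertex ordering 0 < 1 < 2 < 3 < 4 < 5 < 6 < 7 < 8. The simplices of K, each written with vertices in increasing order, are:

  0-simplices (9): [0], [1], [2], [3], [4], [5], [6], [7], [8]
  1-simplices (27): (27 of them)
  2-simplices (18): [0,2,3], [0,2,4], [0,3,8], [0,4,6], [0,6,7], [0,7,8], [1,2,3], [1,2,7], [1,3,6], [1,4,6], [1,4,8], [1,7,8], [2,4,5], [2,5,7], [3,5,6], [3,5,8], [4,5,8], [5,6,7]

Hence C_0 ≅ Z^9, C_1 ≅ Z^27, C_2 ≅ Z^18.

Boundary ∂_1: C_1 → C_0 is given by ∂[p,q] = [q] − [p].
As a 9×27 matrix over Z this has rank 8, with invariant factors (1,1,1,1,1,1,1,1).

The boundary map ∂_2: C_2 → C_1 sends each 2-simplex [p,q,r] to [q,r] − [p,r] + [p,q]. For instance
  ∂[2,5,7] = [5,7] − [2,7] + [2,5],
  ∂[1,2,7] = [2,7] − [1,7] + [1,2].
The resulting 27×18 matrix has rank 17, and its Smith normal form has invariant factors (1,1,1,1,1,1,1,1,1,1,1,1,1,1,1,1,1).

From H_k ≅ ker(∂_k) / im(∂_{k+1}) we obtain:

  H_0: rank C_0 − rank ∂_1 = 9 − 8 = 1, and the invariant factors of ∂_1 are all 1, so H_0 = Z.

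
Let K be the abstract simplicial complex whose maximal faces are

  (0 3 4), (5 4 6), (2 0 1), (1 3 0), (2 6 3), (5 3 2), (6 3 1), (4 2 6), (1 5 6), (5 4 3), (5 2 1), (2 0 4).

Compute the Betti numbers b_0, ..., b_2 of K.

Fix the vertex order 0 < 1 < 2 < 3 < 4 < 5 < 6 and write every simplex with vertices in increasing order. Then dim K = 2 and the simplices of K are:

  0-simplices (7): [0], [1], [2], [3], [4], [5], [6]
  1-simplices (18): [0,1], [0,2], [0,3], [0,4], [1,2], [1,3], [1,5], [1,6], [2,3], [2,4], [2,5], [2,6], [3,4], [3,5], [3,6], [4,5], [4,6], [5,6]
  2-simplices (12): [0,1,2], [0,1,3], [0,2,4], [0,3,4], [1,2,5], [1,3,6], [1,5,6], [2,3,5], [2,3,6], [2,4,6], [3,4,5], [4,5,6]

Hence C_0 ≅ Z^7, C_1 ≅ Z^18, C_2 ≅ Z^12.

Boundary ∂_1: C_1 → C_0 is given by ∂[p,q] = [q] − [p]. For instance
  ∂[1,2] = [2] − [1].
The 7×18 boundary matrix has rank 6 and Smith normal form diag(1,1,1,1,1,1).

Boundary ∂_2: C_2 → C_1 sends each 2-simplex [p,q,r] to [q,r] − [p,r] + [p,q]. For instance
  ∂[2,3,5] = [3,5] − [2,5] + [2,3],
  ∂[0,1,2] = [1,2] − [0,2] + [0,1].
As a 18×12 matrix over Z this has rank 12, with invariant factors (1,1,1,1,1,1,1,1,1,1,1,2).

Reading off H_k = ker ∂_k / im ∂_{k+1}:

  H_0: rank C_0 − rank ∂_1 = 7 − 6 = 1, and the invariant factors of ∂_1 are all 1, so H_0 ≅ Z.
  H_1: rank ker ∂_1 − rank ∂_2 = (18 − 6) − 12 = 0, and ∂_2 has invariant factor 2 > 1, so H_1 ≅ Z/2Z.
  H_2: rank ker ∂_2 − rank ∂_3 = (12 − 12) − 0 = 0, and there is no ∂_3, so H_2 ≅ 0.

As a check, the Euler characteristic is 7 − 18 + 12 = 1, which agrees with 1 − 0 + 0 = 1.
(K is a triangulation of the real projective plane RP^2.)

Hence the Betti numbers are b_0 = 1, b_1 = 0, b_2 = 0.

b_0 = 1, b_1 = 0, b_2 = 0.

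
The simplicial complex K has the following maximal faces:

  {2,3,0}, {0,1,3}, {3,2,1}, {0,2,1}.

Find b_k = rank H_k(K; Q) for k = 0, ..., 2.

b_0 = 1, b_1 = 0, b_2 = 1.

K has 4 vertices, 6 edges, 4 triangles.
rank ∂_0 = 0, rank ∂_1 = 3 ⇒ b_0 = 4 − 0 − 3 = 1; all invariant factors of ∂_1 are 1 so no torsion. So H_0 ≅ Z.
rank ∂_1 = 3, rank ∂_2 = 3 ⇒ b_1 = 6 − 3 − 3 = 0; all invariant factors of ∂_2 are 1 so no torsion. So H_1 ≅ 0.
rank ∂_2 = 3, rank ∂_3 = 0 ⇒ b_2 = 4 − 3 − 0 = 1. So H_2 ≅ Z.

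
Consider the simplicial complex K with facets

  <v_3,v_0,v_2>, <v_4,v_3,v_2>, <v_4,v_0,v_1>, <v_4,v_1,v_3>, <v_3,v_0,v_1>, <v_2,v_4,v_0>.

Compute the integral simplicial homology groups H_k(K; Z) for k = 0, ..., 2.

H_0 = Z,  H_1 = 0,  H_2 = Z.

We work with the vertex ordering v_0 < v_1 < v_2 < v_3 < v_4. The simplices of K, each written with vertices in increasing order, are:

  0-simplices (5): [v_0], [v_1], [v_2], [v_3], [v_4]
  1-simplices (9): [v_0,v_1], [v_0,v_2], [v_0,v_3], [v_0,v_4], [v_1,v_3], [v_1,v_4], [v_2,v_3], [v_2,v_4], [v_3,v_4]
  2-simplices (6): [v_0,v_1,v_3], [v_0,v_1,v_4], [v_0,v_2,v_3], [v_0,v_2,v_4], [v_1,v_3,v_4], [v_2,v_3,v_4]

Hence C_0 ≅ Z^5, C_1 ≅ Z^9, C_2 ≅ Z^6.

Boundary ∂_1: C_1 → C_0 sends each edge [p,q] (with p < q) to q − p. For instance
  ∂[v_0,v_1] = [v_1] − [v_0].
This gives a 5×9 integer matrix of rank 4; reducing to Smith normal form yields diagonal entries (1,1,1,1).

The boundary map ∂_2: C_2 → C_1 sends each 2-simplex [p,q,r] to [q,r] − [p,r] + [p,q]. For instance
  ∂[v_2,v_3,v_4] = [v_3,v_4] − [v_2,v_4] + [v_2,v_3],
  ∂[v_1,v_3,v_4] = [v_3,v_4] − [v_1,v_4] + [v_1,v_3].
The 9×6 boundary matrix has rank 5 and Smith normal form diag(1,1,1,1,1).

Reading off H_k = ker ∂_k / im ∂_{k+1}:

  H_0: rank C_0 − rank ∂_1 = 5 − 4 = 1, and the invariant factors of ∂_1 are all 1, so H_0 = Z.
  H_1: rank ker ∂_1 − rank ∂_2 = (9 − 4) − 5 = 0, and the invariant factors of ∂_2 are all 1, so H_1 = 0.
  H_2: rank ker ∂_2 − rank ∂_3 = (6 − 5) − 0 = 1, and there is no ∂_3, so H_2 = Z.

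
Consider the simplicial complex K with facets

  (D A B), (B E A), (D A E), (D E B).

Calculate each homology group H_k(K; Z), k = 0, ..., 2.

Order the vertices as A < B < D < E. Listing each simplex with vertices in this order, K has dimension 2 with simplices:

  0-simplices (4): A, B, D, E
  1-simplices (6): AB, AD, AE, BD, BE, DE
  2-simplices (4): ABD, ABE, ADE, BDE

Hence C_0 ≅ Z^4, C_1 ≅ Z^6, C_2 ≅ Z^4.

Boundary ∂_1: C_1 → C_0 maps an edge to its endpoints' difference, ∂[p,q] = q − p.
The resulting 4×6 matrix has rank 3, and its Smith normal form has invariant factors (1,1,1).

The boundary map ∂_2: C_2 → C_1 sends each 2-simplex [p,q,r] to [q,r] − [p,r] + [p,q]. For instance
  ∂BDE = DE − BE + BD,
  ∂ADE = DE − AE + AD.
The 6×4 boundary matrix has rank 3 and Smith normal form diag(1,1,1).

Now H_k = ker ∂_k / im ∂_{k+1}, so:

  H_0: rank C_0 − rank ∂_1 = 4 − 3 = 1, and the invariant factors of ∂_1 are all 1, so H_0 ≅ Z.
  H_1: rank ker ∂_1 − rank ∂_2 = (6 − 3) − 3 = 0, and the invariant factors of ∂_2 are all 1, so H_1 ≅ 0.
  H_2: rank ker ∂_2 − rank ∂_3 = (4 − 3) − 0 = 1, and there is no ∂_3, so H_2 ≅ Z.

H_0 = Z,  H_1 = 0,  H_2 = Z.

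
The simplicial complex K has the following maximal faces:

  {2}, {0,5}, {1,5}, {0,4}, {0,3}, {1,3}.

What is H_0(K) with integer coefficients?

H_0 = Z^2.

Fix the vertex order 0 < 1 < 2 < 3 < 4 < 5 and write every simplex with vertices in increasing order. Then dim K = 1 and the simplices of K are:

  0-simplices (6): [0], [1], [2], [3], [4], [5]
  1-simplices (5): [0,3], [0,4], [0,5], [1,3], [1,5]

giving chain groups C_0 ≅ Z^6, C_1 ≅ Z^5.

∂_1: C_1 → C_0 sends each edge [p,q] (with p < q) to q − p. For instance
  ∂[0,3] = [3] − [0].
As a 6×5 matrix over Z this has rank 4, with invariant factors (1,1,1,1).

Computing H_k = (kernel of ∂_k) / (image of ∂_{k+1}):

  H_0: rank C_0 − rank ∂_1 = 6 − 4 = 2, and the invariant factors of ∂_1 are all 1, so H_0 ≅ Z^2.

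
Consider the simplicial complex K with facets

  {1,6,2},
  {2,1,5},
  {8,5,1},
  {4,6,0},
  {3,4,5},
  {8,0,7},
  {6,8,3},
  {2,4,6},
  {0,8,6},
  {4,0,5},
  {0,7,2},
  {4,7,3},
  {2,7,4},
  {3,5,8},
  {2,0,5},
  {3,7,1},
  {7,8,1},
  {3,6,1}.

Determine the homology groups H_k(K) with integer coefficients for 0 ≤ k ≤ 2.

H_0 = Z,  H_1 = Z ⊕ Z/2,  H_2 = 0.

K has 9 vertices, 27 edges, 18 triangles.
rank ∂_0 = 0, rank ∂_1 = 8 ⇒ b_0 = 9 − 0 − 8 = 1; all invariant factors of ∂_1 are 1 so no torsion. So H_0 ≅ Z.
rank ∂_1 = 8, rank ∂_2 = 18 ⇒ b_1 = 27 − 8 − 18 = 1; ∂_2 has invariant factor(s) [2] giving torsion. So H_1 ≅ Z ⊕ Z/2.
rank ∂_2 = 18, rank ∂_3 = 0 ⇒ b_2 = 18 − 18 − 0 = 0. So H_2 ≅ 0.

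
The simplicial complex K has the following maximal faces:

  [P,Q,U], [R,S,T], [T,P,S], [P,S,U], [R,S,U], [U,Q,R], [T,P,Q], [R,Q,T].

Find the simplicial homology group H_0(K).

H_0 ≅ Z.

Order the vertices as P < Q < R < S < T < U. Listing each simplex with vertices in this order, K has dimension 2 with simplices:

  0-simplices (6): P, Q, R, S, T, U
  1-simplices (12): PQ, PS, PT, PU, QR, QT, QU, RS, RT, RU, ST, SU
  2-simplices (8): PQT, PQU, PST, PSU, QRT, QRU, RST, RSU

giving chain groups C_0 ≅ Z^6, C_1 ≅ Z^12, C_2 ≅ Z^8.

∂_1: C_1 → C_0 maps an edge to its endpoints' difference, ∂[p,q] = q − p. For instance
  ∂QR = R − Q.
The 6×12 boundary matrix has rank 5 and Smith normal form diag(1,1,1,1,1).

∂_2: C_2 → C_1 acts by ∂[p,q,r] = [q,r] − [p,r] + [p,q]. For instance
  ∂PST = ST − PT + PS,
  ∂RST = ST − RT + RS.
As a 12×8 matrix over Z this has rank 7, with invariant factors (1,1,1,1,1,1,1).

Computing H_k = (kernel of ∂_k) / (image of ∂_{k+1}):

  H_0: rank C_0 − rank ∂_1 = 6 − 5 = 1, and the invariant factors of ∂_1 are all 1, so H_0 = Z.

(K is a triangulation of the 2-sphere S^2.)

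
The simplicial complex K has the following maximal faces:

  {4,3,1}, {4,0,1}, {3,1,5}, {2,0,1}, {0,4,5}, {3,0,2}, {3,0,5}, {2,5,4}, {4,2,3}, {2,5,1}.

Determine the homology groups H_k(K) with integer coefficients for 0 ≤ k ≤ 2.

H_0 = Z,  H_1 = Z/2,  H_2 = 0.

Take the total order 0 < 1 < 2 < 3 < 4 < 5 on the vertex set. Then K (dimension 2) consists of the simplices:

  0-simplices (6): [0], [1], [2], [3], [4], [5]
  1-simplices (15): [0,1], [0,2], [0,3], [0,4], [0,5], [1,2], [1,3], [1,4], [1,5], [2,3], [2,4], [2,5], [3,4], [3,5], [4,5]
  2-simplices (10): [0,1,2], [0,1,4], [0,2,3], [0,3,5], [0,4,5], [1,2,5], [1,3,4], [1,3,5], [2,3,4], [2,4,5]

Hence C_0 ≅ Z^6, C_1 ≅ Z^15, C_2 ≅ Z^10.

∂_1: C_1 → C_0 is given by ∂[p,q] = [q] − [p]. For instance
  ∂[1,3] = [3] − [1].
The resulting 6×15 matrix has rank 5, and its Smith normal form has invariant factors (1,1,1,1,1).

The boundary map ∂_2: C_2 → C_1 maps a triangle to the signed sum of its edges. For instance
  ∂[0,4,5] = [4,5] − [0,5] + [0,4],
  ∂[1,3,5] = [3,5] − [1,5] + [1,3].
The 15×10 boundary matrix has rank 10 and Smith normal form diag(1,1,1,1,1,1,1,1,1,2).

Now H_k = ker ∂_k / im ∂_{k+1}, so:

  H_0: rank C_0 − rank ∂_1 = 6 − 5 = 1, and the invariant factors of ∂_1 are all 1, so H_0 ≅ Z.
  H_1: rank ker ∂_1 − rank ∂_2 = (15 − 5) − 10 = 0, and ∂_2 has invariant factor 2 > 1, so H_1 ≅ Z/2.
  H_2: rank ker ∂_2 − rank ∂_3 = (10 − 10) − 0 = 0, and there is no ∂_3, so H_2 ≅ 0.

As a check, the Euler characteristic is 6 − 15 + 10 = 1, which agrees with 1 − 0 + 0 = 1.
(K is a triangulation of the real projective plane RP^2.)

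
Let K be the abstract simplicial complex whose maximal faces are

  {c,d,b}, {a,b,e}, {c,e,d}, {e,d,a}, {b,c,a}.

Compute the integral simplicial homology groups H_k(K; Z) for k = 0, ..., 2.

Order the vertices as a < b < c < d < e. Listing each simplex with vertices in this order, K has dimension 2 with simplices:

  0-simplices (5): a, b, c, d, e
  1-simplices (10): ab, ac, ad, ae, bc, bd, be, cd, ce, de
  2-simplices (5): abc, abe, ade, bcd, cde

so the chain groups are C_0 ≅ Z^5, C_1 ≅ Z^10, C_2 ≅ Z^5.

∂_1: C_1 → C_0 is given by ∂[p,q] = [q] − [p]. For instance
  ∂bc = c − b.
The 5×10 boundary matrix has rank 4 and Smith normal form diag(1,1,1,1).

The boundary map ∂_2: C_2 → C_1 sends each 2-simplex [p,q,r] to [q,r] − [p,r] + [p,q]. For instance
  ∂cde = de − ce + cd,
  ∂abc = bc − ac + ab.
The resulting 10×5 matrix has rank 5, and its Smith normal form has invariant factors (1,1,1,1,1).

Reading off H_k = ker ∂_k / im ∂_{k+1}:

  H_0: rank C_0 − rank ∂_1 = 5 − 4 = 1, and the invariant factors of ∂_1 are all 1, so H_0 ≅ Z.
  H_1: rank ker ∂_1 − rank ∂_2 = (10 − 4) − 5 = 1, and the invariant factors of ∂_2 are all 1, so H_1 ≅ Z.
  H_2: rank ker ∂_2 − rank ∂_3 = (5 − 5) − 0 = 0, and there is no ∂_3, so H_2 ≅ 0.

H_0 = Z,  H_1 = Z,  H_2 = 0.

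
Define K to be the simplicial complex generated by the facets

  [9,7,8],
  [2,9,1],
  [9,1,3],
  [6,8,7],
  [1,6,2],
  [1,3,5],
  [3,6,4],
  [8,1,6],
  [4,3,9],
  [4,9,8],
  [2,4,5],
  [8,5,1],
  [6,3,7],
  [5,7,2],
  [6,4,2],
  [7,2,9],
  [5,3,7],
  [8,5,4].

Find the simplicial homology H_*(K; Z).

We work with the vertex ordering 1 < 2 < 3 < 4 < 5 < 6 < 7 < 8 < 9. The simplices of K, each written with vertices in increasing order, are:

  0-simplices (9): [1], [2], [3], [4], [5], [6], [7], [8], [9]
  1-simplices (27): (27 of them)
  2-simplices (18): [1,2,6], [1,2,9], [1,3,5], [1,3,9], [1,5,8], [1,6,8], [2,4,5], [2,4,6], [2,5,7], [2,7,9], [3,4,6], [3,4,9], [3,5,7], [3,6,7], [4,5,8], [4,8,9], [6,7,8], [7,8,9]

giving chain groups C_0 ≅ Z^9, C_1 ≅ Z^27, C_2 ≅ Z^18.

Boundary ∂_1: C_1 → C_0 is given by ∂[p,q] = [q] − [p]. For instance
  ∂[2,6] = [6] − [2].
The 9×27 boundary matrix has rank 8 and Smith normal form diag(1,1,1,1,1,1,1,1).

∂_2: C_2 → C_1 maps a triangle to the signed sum of its edges. For instance
  ∂[2,5,7] = [5,7] − [2,7] + [2,5],
  ∂[3,6,7] = [6,7] − [3,7] + [3,6].
The resulting 27×18 matrix has rank 17, and its Smith normal form has invariant factors (1,1,1,1,1,1,1,1,1,1,1,1,1,1,1,1,1).

Reading off H_k = ker ∂_k / im ∂_{k+1}:

  H_0: rank C_0 − rank ∂_1 = 9 − 8 = 1, and the invariant factors of ∂_1 are all 1, so H_0 = Z.
  H_1: rank ker ∂_1 − rank ∂_2 = (27 − 8) − 17 = 2, and the invariant factors of ∂_2 are all 1, so H_1 = Z^2.
  H_2: rank ker ∂_2 − rank ∂_3 = (18 − 17) − 0 = 1, and there is no ∂_3, so H_2 = Z.

As a check, the Euler characteristic is 9 − 27 + 18 = 0, which agrees with 1 − 2 + 1 = 0.

H_0 = Z,  H_1 = Z^2,  H_2 = Z.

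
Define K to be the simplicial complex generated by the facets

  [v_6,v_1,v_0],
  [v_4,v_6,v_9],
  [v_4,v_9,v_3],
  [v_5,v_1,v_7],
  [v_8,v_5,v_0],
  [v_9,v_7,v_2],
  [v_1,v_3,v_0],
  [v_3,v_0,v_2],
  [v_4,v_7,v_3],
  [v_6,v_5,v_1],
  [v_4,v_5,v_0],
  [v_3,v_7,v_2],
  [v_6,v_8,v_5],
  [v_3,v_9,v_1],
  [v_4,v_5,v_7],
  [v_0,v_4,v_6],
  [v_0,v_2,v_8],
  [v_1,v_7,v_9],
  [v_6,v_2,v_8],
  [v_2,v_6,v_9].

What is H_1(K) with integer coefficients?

H_1 = Z ⊕ Z/2Z.

K has 10 vertices, 30 edges, 20 triangles.
rank ∂_1 = 9, rank ∂_2 = 20 ⇒ b_1 = 30 − 9 − 20 = 1; ∂_2 has invariant factor(s) [2] giving torsion. So H_1 ≅ Z ⊕ Z/2Z.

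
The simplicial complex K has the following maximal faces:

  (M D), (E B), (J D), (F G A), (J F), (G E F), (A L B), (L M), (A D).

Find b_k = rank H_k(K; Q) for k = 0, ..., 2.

Fix the vertex order A < B < D < E < F < G < J < L < M and write every simplex with vertices in increasing order. Then dim K = 2 and the simplices of K are:

  0-simplices (9): A, B, D, E, F, G, J, L, M
  1-simplices (14): AB, AD, AF, AG, AL, BE, BL, DJ, DM, EF, EG, FG, FJ, LM
  2-simplices (3): ABL, AFG, EFG

so the chain groups are C_0 ≅ Z^9, C_1 ≅ Z^14, C_2 ≅ Z^3.

Boundary ∂_1: C_1 → C_0 is given by ∂[p,q] = [q] − [p]. For instance
  ∂AG = G − A.
As a 9×14 matrix over Z this has rank 8, with invariant factors (1,1,1,1,1,1,1,1).

∂_2: C_2 → C_1 sends each 2-simplex [p,q,r] to [q,r] − [p,r] + [p,q]. For instance
  ∂AFG = FG − AG + AF,
  ∂ABL = BL − AL + AB.
The 14×3 boundary matrix has rank 3 and Smith normal form diag(1,1,1).

Now H_k = ker ∂_k / im ∂_{k+1}, so:

  H_0: rank C_0 − rank ∂_1 = 9 − 8 = 1, and the invariant factors of ∂_1 are all 1, so H_0 = Z.
  H_1: rank ker ∂_1 − rank ∂_2 = (14 − 8) − 3 = 3, and the invariant factors of ∂_2 are all 1, so H_1 = Z^3.
  H_2: rank ker ∂_2 − rank ∂_3 = (3 − 3) − 0 = 0, and there is no ∂_3, so H_2 = 0.

As a check, the Euler characteristic is 9 − 14 + 3 = -2, which agrees with 1 − 3 + 0 = -2.

Hence the Betti numbers are b_0 = 1, b_1 = 3, b_2 = 0.

b_0 = 1, b_1 = 3, b_2 = 0.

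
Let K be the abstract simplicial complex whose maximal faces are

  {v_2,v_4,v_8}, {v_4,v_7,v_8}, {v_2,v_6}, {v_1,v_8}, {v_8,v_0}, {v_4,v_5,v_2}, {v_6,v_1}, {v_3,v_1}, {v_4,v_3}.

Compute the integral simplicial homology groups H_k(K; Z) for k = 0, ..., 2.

Take the total order v_0 < v_1 < v_2 < v_3 < v_4 < v_5 < v_6 < v_7 < v_8 on the vertex set. Then K (dimension 2) consists of the simplices:

  0-simplices (9): [v_0], [v_1], [v_2], [v_3], [v_4], [v_5], [v_6], [v_7], [v_8]
  1-simplices (13): [v_0,v_8], [v_1,v_3], [v_1,v_6], [v_1,v_8], [v_2,v_4], [v_2,v_5], [v_2,v_6], [v_2,v_8], [v_3,v_4], [v_4,v_5], [v_4,v_7], [v_4,v_8], [v_7,v_8]
  2-simplices (3): [v_2,v_4,v_5], [v_2,v_4,v_8], [v_4,v_7,v_8]

so the chain groups are C_0 ≅ Z^9, C_1 ≅ Z^13, C_2 ≅ Z^3.

Boundary ∂_1: C_1 → C_0 maps an edge to its endpoints' difference, ∂[p,q] = q − p. For instance
  ∂[v_1,v_3] = [v_3] − [v_1].
The 9×13 boundary matrix has rank 8 and Smith normal form diag(1,1,1,1,1,1,1,1).

Boundary ∂_2: C_2 → C_1 sends each 2-simplex [p,q,r] to [q,r] − [p,r] + [p,q]. For instance
  ∂[v_2,v_4,v_5] = [v_4,v_5] − [v_2,v_5] + [v_2,v_4],
  ∂[v_4,v_7,v_8] = [v_7,v_8] − [v_4,v_8] + [v_4,v_7].
The 13×3 boundary matrix has rank 3 and Smith normal form diag(1,1,1).

Reading off H_k = ker ∂_k / im ∂_{k+1}:

  H_0: rank C_0 − rank ∂_1 = 9 − 8 = 1, and the invariant factors of ∂_1 are all 1, so H_0 ≅ Z.
  H_1: rank ker ∂_1 − rank ∂_2 = (13 − 8) − 3 = 2, and the invariant factors of ∂_2 are all 1, so H_1 ≅ Z^2.
  H_2: rank ker ∂_2 − rank ∂_3 = (3 − 3) − 0 = 0, and there is no ∂_3, so H_2 ≅ 0.

H_0 = Z,  H_1 = Z^2,  H_2 = 0.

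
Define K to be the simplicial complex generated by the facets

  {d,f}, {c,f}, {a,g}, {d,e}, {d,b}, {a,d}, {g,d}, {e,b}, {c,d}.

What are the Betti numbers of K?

b_0 = 1, b_1 = 3.

K has 7 vertices, 9 edges.
rank ∂_0 = 0, rank ∂_1 = 6 ⇒ b_0 = 7 − 0 − 6 = 1; all invariant factors of ∂_1 are 1 so no torsion. So H_0 ≅ Z.
rank ∂_1 = 6, rank ∂_2 = 0 ⇒ b_1 = 9 − 6 − 0 = 3. So H_1 ≅ Z^3.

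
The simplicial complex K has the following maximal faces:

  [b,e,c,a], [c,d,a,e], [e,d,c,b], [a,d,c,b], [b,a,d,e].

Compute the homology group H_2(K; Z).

H_2 = 0.

We work with the vertex ordering a < b < c < d < e. The simplices of K, each written with vertices in increasing order, are:

  0-simplices (5): a, b, c, d, e
  1-simplices (10): ab, ac, ad, ae, bc, bd, be, cd, ce, de
  2-simplices (10): abc, abd, abe, acd, ace, ade, bcd, bce, bde, cde
  3-simplices (5): abcd, abce, abde, acde, bcde

so the chain groups are C_0 ≅ Z^5, C_1 ≅ Z^10, C_2 ≅ Z^10, C_3 ≅ Z^5.

The boundary map ∂_1: C_1 → C_0 sends each edge [p,q] (with p < q) to q − p. For instance
  ∂bc = c − b.
The 5×10 boundary matrix has rank 4 and Smith normal form diag(1,1,1,1).

∂_2: C_2 → C_1 sends each 2-simplex [p,q,r] to [q,r] − [p,r] + [p,q]. For instance
  ∂ade = de − ae + ad,
  ∂bce = ce − be + bc.
The resulting 10×10 matrix has rank 6, and its Smith normal form has invariant factors (1,1,1,1,1,1).

Boundary ∂_3: C_3 → C_2 sends each 3-simplex σ to the alternating sum Σ_i (−1)^i (σ with its i-th vertex removed). For instance
  ∂bcde = cde − bde + bce − bcd,
  ∂abce = bce − ace + abe − abc.
As a 10×5 matrix over Z this has rank 4, with invariant factors (1,1,1,1).

Now H_k = ker ∂_k / im ∂_{k+1}, so:

  H_2: rank ker ∂_2 − rank ∂_3 = (10 − 6) − 4 = 0, and the invariant factors of ∂_3 are all 1, so H_2 ≅ 0.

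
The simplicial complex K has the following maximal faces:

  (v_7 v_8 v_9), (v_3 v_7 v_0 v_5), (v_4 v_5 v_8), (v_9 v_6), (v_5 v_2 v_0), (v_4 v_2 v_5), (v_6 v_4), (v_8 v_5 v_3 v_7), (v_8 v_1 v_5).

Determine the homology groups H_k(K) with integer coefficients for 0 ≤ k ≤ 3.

H_0 ≅ Z,  H_1 ≅ Z,  H_2 = 0,  H_3 = 0.

Fix the vertex order v_0 < v_1 < v_2 < v_3 < v_4 < v_5 < v_6 < v_7 < v_8 < v_9 and write every simplex with vertices in increasing order. Then dim K = 3 and the simplices of K are:

  0-simplices (10): [v_0], [v_1], [v_2], [v_3], [v_4], [v_5], [v_6], [v_7], [v_8], [v_9]
  1-simplices (20): (20 of them)
  2-simplices (12): (12 of them)
  3-simplices (2): [v_0,v_3,v_5,v_7], [v_3,v_5,v_7,v_8]

Hence C_0 ≅ Z^10, C_1 ≅ Z^20, C_2 ≅ Z^12, C_3 ≅ Z^2.

The boundary map ∂_1: C_1 → C_0 maps an edge to its endpoints' difference, ∂[p,q] = q − p.
As a 10×20 matrix over Z this has rank 9, with invariant factors (1,1,1,1,1,1,1,1,1).

Boundary ∂_2: C_2 → C_1 acts by ∂[p,q,r] = [q,r] − [p,r] + [p,q]. For instance
  ∂[v_5,v_7,v_8] = [v_7,v_8] − [v_5,v_8] + [v_5,v_7],
  ∂[v_4,v_5,v_8] = [v_5,v_8] − [v_4,v_8] + [v_4,v_5].
This gives a 20×12 integer matrix of rank 10; reducing to Smith normal form yields diagonal entries (1,1,1,1,1,1,1,1,1,1).

The boundary map ∂_3: C_3 → C_2 sends each 3-simplex σ to the alternating sum Σ_i (−1)^i (σ with its i-th vertex removed). For instance
  ∂[v_0,v_3,v_5,v_7] = [v_3,v_5,v_7] − [v_0,v_5,v_7] + [v_0,v_3,v_7] − [v_0,v_3,v_5],
  ∂[v_3,v_5,v_7,v_8] = [v_5,v_7,v_8] − [v_3,v_7,v_8] + [v_3,v_5,v_8] − [v_3,v_5,v_7].
The resulting 12×2 matrix has rank 2, and its Smith normal form has invariant factors (1,1).

Now H_k = ker ∂_k / im ∂_{k+1}, so:

  H_0: rank C_0 − rank ∂_1 = 10 − 9 = 1, and the invariant factors of ∂_1 are all 1, so H_0 ≅ Z.
  H_1: rank ker ∂_1 − rank ∂_2 = (20 − 9) − 10 = 1, and the invariant factors of ∂_2 are all 1, so H_1 ≅ Z.
  H_2: rank ker ∂_2 − rank ∂_3 = (12 − 10) − 2 = 0, and the invariant factors of ∂_3 are all 1, so H_2 ≅ 0.
  H_3: rank ker ∂_3 − rank ∂_4 = (2 − 2) − 0 = 0, and there is no ∂_4, so H_3 ≅ 0.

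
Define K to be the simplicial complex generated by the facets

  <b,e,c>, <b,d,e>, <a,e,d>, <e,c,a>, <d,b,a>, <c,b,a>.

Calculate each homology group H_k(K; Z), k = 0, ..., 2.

H_0 ≅ Z,  H_1 = 0,  H_2 ≅ Z.

Order the vertices as a < b < c < d < e. Listing each simplex with vertices in this order, K has dimension 2 with simplices:

  0-simplices (5): a, b, c, d, e
  1-simplices (9): ab, ac, ad, ae, bc, bd, be, ce, de
  2-simplices (6): abc, abd, ace, ade, bce, bde

Hence C_0 ≅ Z^5, C_1 ≅ Z^9, C_2 ≅ Z^6.

The boundary map ∂_1: C_1 → C_0 sends each edge [p,q] (with p < q) to q − p. For instance
  ∂be = e − b.
This gives a 5×9 integer matrix of rank 4; reducing to Smith normal form yields diagonal entries (1,1,1,1).

The boundary map ∂_2: C_2 → C_1 acts by ∂[p,q,r] = [q,r] − [p,r] + [p,q]. For instance
  ∂ade = de − ae + ad,
  ∂abc = bc − ac + ab.
As a 9×6 matrix over Z this has rank 5, with invariant factors (1,1,1,1,1).

From H_k ≅ ker(∂_k) / im(∂_{k+1}) we obtain:

  H_0: rank C_0 − rank ∂_1 = 5 − 4 = 1, and the invariant factors of ∂_1 are all 1, so H_0 ≅ Z.
  H_1: rank ker ∂_1 − rank ∂_2 = (9 − 4) − 5 = 0, and the invariant factors of ∂_2 are all 1, so H_1 ≅ 0.
  H_2: rank ker ∂_2 − rank ∂_3 = (6 − 5) − 0 = 1, and there is no ∂_3, so H_2 ≅ Z.

(K is a triangulation of the 2-sphere S^2.)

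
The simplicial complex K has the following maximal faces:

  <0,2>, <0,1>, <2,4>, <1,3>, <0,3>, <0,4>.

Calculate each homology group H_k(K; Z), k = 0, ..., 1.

Fix the vertex order 0 < 1 < 2 < 3 < 4 and write every simplex with vertices in increasing order. Then dim K = 1 and the simplices of K are:

  0-simplices (5): [0], [1], [2], [3], [4]
  1-simplices (6): [0,1], [0,2], [0,3], [0,4], [1,3], [2,4]

Hence C_0 ≅ Z^5, C_1 ≅ Z^6.

∂_1: C_1 → C_0 is given by ∂[p,q] = [q] − [p].
The resulting 5×6 matrix has rank 4, and its Smith normal form has invariant factors (1,1,1,1).

Now H_k = ker ∂_k / im ∂_{k+1}, so:

  H_0: rank C_0 − rank ∂_1 = 5 − 4 = 1, and the invariant factors of ∂_1 are all 1, so H_0 ≅ Z.
  H_1: rank ker ∂_1 − rank ∂_2 = (6 − 4) − 0 = 2, and there is no ∂_2, so H_1 ≅ Z^2.

(K is a triangulation of a wedge of 2 circles.)

H_0 = Z,  H_1 = Z^2.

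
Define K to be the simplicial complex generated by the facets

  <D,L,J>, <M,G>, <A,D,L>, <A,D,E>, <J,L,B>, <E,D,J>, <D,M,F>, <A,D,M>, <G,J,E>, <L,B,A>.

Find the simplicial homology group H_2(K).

Fix the vertex order A < B < D < E < F < G < J < L < M and write every simplex with vertices in increasing order. Then dim K = 2 and the simplices of K are:

  0-simplices (9): A, B, D, E, F, G, J, L, M
  1-simplices (18): AB, AD, AE, AL, AM, BJ, BL, DE, DF, DJ, DL, DM, EG, EJ, FM, GJ, GM, JL
  2-simplices (9): ABL, ADE, ADL, ADM, BJL, DEJ, DFM, DJL, EGJ

Hence C_0 ≅ Z^9, C_1 ≅ Z^18, C_2 ≅ Z^9.

Boundary ∂_1: C_1 → C_0 sends each edge [p,q] (with p < q) to q − p. For instance
  ∂AD = D − A.
The 9×18 boundary matrix has rank 8 and Smith normal form diag(1,1,1,1,1,1,1,1).

The boundary map ∂_2: C_2 → C_1 maps a triangle to the signed sum of its edges. For instance
  ∂DJL = JL − DL + DJ,
  ∂BJL = JL − BL + BJ.
This gives a 18×9 integer matrix of rank 9; reducing to Smith normal form yields diagonal entries (1,1,1,1,1,1,1,1,1).

Reading off H_k = ker ∂_k / im ∂_{k+1}:

  H_2: rank ker ∂_2 − rank ∂_3 = (9 − 9) − 0 = 0, and there is no ∂_3, so H_2 ≅ 0.

H_2 = 0.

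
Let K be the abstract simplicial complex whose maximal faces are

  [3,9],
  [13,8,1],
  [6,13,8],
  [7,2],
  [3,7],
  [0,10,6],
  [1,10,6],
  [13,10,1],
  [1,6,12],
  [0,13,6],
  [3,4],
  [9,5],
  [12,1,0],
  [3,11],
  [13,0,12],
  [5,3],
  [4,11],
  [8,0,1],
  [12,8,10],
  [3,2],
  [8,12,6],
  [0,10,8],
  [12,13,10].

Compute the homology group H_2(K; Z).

H_2 = Z.

Take the total order 0 < 1 < 2 < 3 < 4 < 5 < 6 < 7 < 8 < 9 < 10 < 11 < 12 < 13 on the vertex set. Then K (dimension 2) consists of the simplices:

  0-simplices (14): [0], [1], [2], [3], [4], [5], [6], [7], [8], [9], [10], [11], [12], [13]
  1-simplices (30): (30 of them)
  2-simplices (14): [0,1,8], [0,1,12], [0,6,10], [0,6,13], [0,8,10], [0,12,13], [1,6,10], [1,6,12], [1,8,13], [1,10,13], [6,8,12], [6,8,13], [8,10,12], [10,12,13]

so the chain groups are C_0 ≅ Z^14, C_1 ≅ Z^30, C_2 ≅ Z^14.

The boundary map ∂_1: C_1 → C_0 maps an edge to its endpoints' difference, ∂[p,q] = q − p. For instance
  ∂[12,13] = [13] − [12].
The resulting 14×30 matrix has rank 12, and its Smith normal form has invariant factors (1,1,1,1,1,1,1,1,1,1,1,1).

The boundary map ∂_2: C_2 → C_1 sends each 2-simplex [p,q,r] to [q,r] − [p,r] + [p,q]. For instance
  ∂[0,6,10] = [6,10] − [0,10] + [0,6],
  ∂[6,8,12] = [8,12] − [6,12] + [6,8].
This gives a 30×14 integer matrix of rank 13; reducing to Smith normal form yields diagonal entries (1,1,1,1,1,1,1,1,1,1,1,1,1).

Now H_k = ker ∂_k / im ∂_{k+1}, so:

  H_2: rank ker ∂_2 − rank ∂_3 = (14 − 13) − 0 = 1, and there is no ∂_3, so H_2 ≅ Z.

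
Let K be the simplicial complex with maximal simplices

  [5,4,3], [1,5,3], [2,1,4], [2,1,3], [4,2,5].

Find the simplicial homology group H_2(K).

H_2 ≅ 0.

Take the total order 1 < 2 < 3 < 4 < 5 on the vertex set. Then K (dimension 2) consists of the simplices:

  0-simplices (5): [1], [2], [3], [4], [5]
  1-simplices (10): [1,2], [1,3], [1,4], [1,5], [2,3], [2,4], [2,5], [3,4], [3,5], [4,5]
  2-simplices (5): [1,2,3], [1,2,4], [1,3,5], [2,4,5], [3,4,5]

Hence C_0 ≅ Z^5, C_1 ≅ Z^10, C_2 ≅ Z^5.

The boundary map ∂_1: C_1 → C_0 is given by ∂[p,q] = [q] − [p]. For instance
  ∂[4,5] = [5] − [4].
The resulting 5×10 matrix has rank 4, and its Smith normal form has invariant factors (1,1,1,1).

∂_2: C_2 → C_1 acts by ∂[p,q,r] = [q,r] − [p,r] + [p,q]. For instance
  ∂[2,4,5] = [4,5] − [2,5] + [2,4],
  ∂[1,2,4] = [2,4] − [1,4] + [1,2].
The 10×5 boundary matrix has rank 5 and Smith normal form diag(1,1,1,1,1).

Reading off H_k = ker ∂_k / im ∂_{k+1}:

  H_2: rank ker ∂_2 − rank ∂_3 = (5 − 5) − 0 = 0, and there is no ∂_3, so H_2 ≅ 0.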